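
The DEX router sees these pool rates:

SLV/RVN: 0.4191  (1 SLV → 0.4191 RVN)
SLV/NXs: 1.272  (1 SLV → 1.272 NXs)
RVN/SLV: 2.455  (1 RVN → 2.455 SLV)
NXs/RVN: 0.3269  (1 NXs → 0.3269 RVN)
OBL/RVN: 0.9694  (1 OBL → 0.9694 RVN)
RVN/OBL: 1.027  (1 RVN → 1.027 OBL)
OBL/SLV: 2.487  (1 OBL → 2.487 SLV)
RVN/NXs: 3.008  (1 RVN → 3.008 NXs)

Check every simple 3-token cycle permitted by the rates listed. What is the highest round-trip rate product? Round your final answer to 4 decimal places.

RVN→OBL→SLV→RVN: 1.027 × 2.487 × 0.4191 = 1.07044
RVN→SLV→NXs→RVN: 2.455 × 1.272 × 0.3269 = 1.02083
Maximum is RVN→OBL→SLV→RVN at 1.0704; arbitrage exists.

1.0704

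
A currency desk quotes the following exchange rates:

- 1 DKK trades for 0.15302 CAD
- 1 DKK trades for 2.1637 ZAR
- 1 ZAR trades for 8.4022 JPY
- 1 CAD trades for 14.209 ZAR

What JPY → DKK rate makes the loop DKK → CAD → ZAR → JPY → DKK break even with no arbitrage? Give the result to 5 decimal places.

Known legs of the cycle: 0.15302 × 14.209 × 8.4022 = 18.268577286596
For no arbitrage the full-cycle product must be 1, so the missing rate is 1 / 18.268577286596 ≈ 0.0547388.

0.05474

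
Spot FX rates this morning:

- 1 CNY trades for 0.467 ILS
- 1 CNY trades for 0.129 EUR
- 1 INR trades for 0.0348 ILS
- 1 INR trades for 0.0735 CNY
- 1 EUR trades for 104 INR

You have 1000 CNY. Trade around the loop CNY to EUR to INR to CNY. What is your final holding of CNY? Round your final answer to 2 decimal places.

1000 CNY × 0.129 = 129 EUR
129 EUR × 104 = 13416 INR
13416 INR × 0.0735 = 986.076 CNY

986.08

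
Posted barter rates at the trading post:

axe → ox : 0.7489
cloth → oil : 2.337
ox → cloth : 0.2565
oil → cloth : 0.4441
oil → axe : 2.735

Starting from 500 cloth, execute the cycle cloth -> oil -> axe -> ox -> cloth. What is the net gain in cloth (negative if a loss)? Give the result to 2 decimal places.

500 cloth × 2.337 = 1168.5 oil
1168.5 oil × 2.735 = 3195.8475 axe
3195.8475 axe × 0.7489 = 2393.37019275 ox
2393.37019275 ox × 0.2565 = 613.899454440375 cloth
Net change: 613.899454440375 − 500 = 113.899454440375 cloth

113.90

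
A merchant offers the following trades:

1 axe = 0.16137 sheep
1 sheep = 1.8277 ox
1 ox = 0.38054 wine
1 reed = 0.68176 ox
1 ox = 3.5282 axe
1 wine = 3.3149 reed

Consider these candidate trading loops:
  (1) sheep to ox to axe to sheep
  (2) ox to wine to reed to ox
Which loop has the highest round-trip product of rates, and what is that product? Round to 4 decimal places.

1.0406

(1) 1.8277 × 3.5282 × 0.16137 = 1.04059
(2) 0.38054 × 3.3149 × 0.68176 = 0.86001
Highest is cycle (1) at 1.0406 (>1, arbitrage).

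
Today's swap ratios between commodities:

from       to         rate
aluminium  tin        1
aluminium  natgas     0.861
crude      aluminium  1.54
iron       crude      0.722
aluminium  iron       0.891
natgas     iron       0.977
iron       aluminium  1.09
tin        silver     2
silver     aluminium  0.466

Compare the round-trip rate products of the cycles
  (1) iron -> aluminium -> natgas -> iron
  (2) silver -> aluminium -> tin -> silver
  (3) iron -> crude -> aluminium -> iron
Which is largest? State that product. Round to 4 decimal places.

0.9907

(1) 1.09 × 0.861 × 0.977 = 0.91690
(2) 0.466 × 1 × 2 = 0.93200
(3) 0.722 × 1.54 × 0.891 = 0.99069
Highest is cycle (3) at 0.9907 (≤1, no arbitrage).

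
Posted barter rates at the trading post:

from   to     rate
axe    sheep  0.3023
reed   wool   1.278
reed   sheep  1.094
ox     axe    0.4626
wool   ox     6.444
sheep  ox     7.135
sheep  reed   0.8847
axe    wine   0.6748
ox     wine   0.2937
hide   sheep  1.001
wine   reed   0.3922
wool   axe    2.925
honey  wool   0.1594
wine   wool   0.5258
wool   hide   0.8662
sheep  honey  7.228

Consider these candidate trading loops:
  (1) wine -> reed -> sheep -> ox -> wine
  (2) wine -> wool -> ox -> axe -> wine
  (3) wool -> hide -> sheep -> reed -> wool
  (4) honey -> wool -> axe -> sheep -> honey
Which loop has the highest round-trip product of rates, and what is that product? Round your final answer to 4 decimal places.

1.0577

(1) 0.3922 × 1.094 × 7.135 × 0.2937 = 0.89913
(2) 0.5258 × 6.444 × 0.4626 × 0.6748 = 1.05769
(3) 0.8662 × 1.001 × 0.8847 × 1.278 = 0.98035
(4) 0.1594 × 2.925 × 0.3023 × 7.228 = 1.01876
Highest is cycle (2) at 1.0577 (>1, arbitrage).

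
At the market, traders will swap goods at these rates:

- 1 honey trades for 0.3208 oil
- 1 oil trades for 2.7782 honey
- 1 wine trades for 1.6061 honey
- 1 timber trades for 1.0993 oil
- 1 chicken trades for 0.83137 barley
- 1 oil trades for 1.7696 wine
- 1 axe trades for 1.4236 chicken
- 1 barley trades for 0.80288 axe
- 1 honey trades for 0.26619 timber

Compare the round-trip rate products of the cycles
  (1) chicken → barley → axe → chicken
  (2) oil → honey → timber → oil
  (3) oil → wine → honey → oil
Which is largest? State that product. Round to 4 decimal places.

0.9502

(1) 0.83137 × 0.80288 × 1.4236 = 0.95024
(2) 2.7782 × 0.26619 × 1.0993 = 0.81296
(3) 1.7696 × 1.6061 × 0.3208 = 0.91176
Highest is cycle (1) at 0.9502 (≤1, no arbitrage).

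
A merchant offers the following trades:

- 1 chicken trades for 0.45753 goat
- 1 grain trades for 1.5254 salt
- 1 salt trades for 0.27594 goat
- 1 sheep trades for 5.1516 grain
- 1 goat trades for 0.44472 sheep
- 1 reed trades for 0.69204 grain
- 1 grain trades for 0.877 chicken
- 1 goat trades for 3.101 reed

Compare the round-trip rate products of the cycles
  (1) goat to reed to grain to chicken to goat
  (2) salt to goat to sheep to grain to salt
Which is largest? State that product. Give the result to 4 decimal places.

0.9643

(1) 3.101 × 0.69204 × 0.877 × 0.45753 = 0.86110
(2) 0.27594 × 0.44472 × 5.1516 × 1.5254 = 0.96433
Highest is cycle (2) at 0.9643 (≤1, no arbitrage).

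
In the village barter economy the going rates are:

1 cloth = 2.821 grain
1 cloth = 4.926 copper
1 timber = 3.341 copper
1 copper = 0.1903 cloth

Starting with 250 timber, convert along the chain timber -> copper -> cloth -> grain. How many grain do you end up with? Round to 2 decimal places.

250 timber × 3.341 = 835.25 copper
835.25 copper × 0.1903 = 158.948075 cloth
158.948075 cloth × 2.821 = 448.392519575 grain

448.39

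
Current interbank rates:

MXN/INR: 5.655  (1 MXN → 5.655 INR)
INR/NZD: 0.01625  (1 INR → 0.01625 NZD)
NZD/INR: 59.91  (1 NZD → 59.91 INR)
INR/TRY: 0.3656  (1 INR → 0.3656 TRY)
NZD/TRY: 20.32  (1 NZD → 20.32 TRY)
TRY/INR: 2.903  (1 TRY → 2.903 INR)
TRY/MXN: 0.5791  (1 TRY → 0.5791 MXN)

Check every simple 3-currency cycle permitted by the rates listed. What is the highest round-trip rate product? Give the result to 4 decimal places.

1.1973

TRY→MXN→INR→TRY: 0.5791 × 5.655 × 0.3656 = 1.19727
TRY→INR→NZD→TRY: 2.903 × 0.01625 × 20.32 = 0.95857
Maximum is TRY→MXN→INR→TRY at 1.1973; arbitrage exists.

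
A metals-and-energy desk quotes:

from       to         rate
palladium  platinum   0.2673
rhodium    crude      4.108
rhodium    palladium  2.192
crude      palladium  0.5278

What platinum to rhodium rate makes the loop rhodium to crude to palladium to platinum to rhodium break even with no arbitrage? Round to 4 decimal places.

1.7254

Known legs of the cycle: 4.108 × 0.5278 × 0.2673 = 0.57956050152
For no arbitrage the full-cycle product must be 1, so the missing rate is 1 / 0.57956050152 ≈ 1.725445.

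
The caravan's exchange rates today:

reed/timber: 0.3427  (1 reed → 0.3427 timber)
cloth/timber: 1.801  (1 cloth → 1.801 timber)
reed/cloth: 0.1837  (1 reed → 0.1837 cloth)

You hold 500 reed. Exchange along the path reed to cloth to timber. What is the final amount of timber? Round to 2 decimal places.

165.42

500 reed × 0.1837 = 91.85 cloth
91.85 cloth × 1.801 = 165.42185 timber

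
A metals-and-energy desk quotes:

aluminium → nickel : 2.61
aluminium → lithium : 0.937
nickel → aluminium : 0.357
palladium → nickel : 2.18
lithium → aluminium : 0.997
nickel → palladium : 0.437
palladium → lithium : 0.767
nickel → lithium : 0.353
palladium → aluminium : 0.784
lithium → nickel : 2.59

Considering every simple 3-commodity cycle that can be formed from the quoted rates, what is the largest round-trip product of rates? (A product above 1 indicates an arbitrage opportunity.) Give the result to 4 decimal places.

0.9186

aluminium→nickel→lithium→aluminium: 2.61 × 0.353 × 0.997 = 0.91857
aluminium→nickel→palladium→aluminium: 2.61 × 0.437 × 0.784 = 0.89421
lithium→nickel→palladium→lithium: 2.59 × 0.437 × 0.767 = 0.86811
aluminium→lithium→nickel→aluminium: 0.937 × 2.59 × 0.357 = 0.86638
Maximum is aluminium→nickel→lithium→aluminium at 0.9186; no arbitrage — every cycle loses value.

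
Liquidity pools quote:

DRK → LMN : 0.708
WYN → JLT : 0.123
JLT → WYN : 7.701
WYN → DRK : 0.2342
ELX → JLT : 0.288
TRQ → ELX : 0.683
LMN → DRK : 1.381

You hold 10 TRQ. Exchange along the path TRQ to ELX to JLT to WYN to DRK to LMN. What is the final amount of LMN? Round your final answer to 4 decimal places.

10 TRQ × 0.683 = 6.83 ELX
6.83 ELX × 0.288 = 1.96704 JLT
1.96704 JLT × 7.701 = 15.14817504 WYN
15.14817504 WYN × 0.2342 = 3.547702594368 DRK
3.547702594368 DRK × 0.708 = 2.511773436812544 LMN

2.5118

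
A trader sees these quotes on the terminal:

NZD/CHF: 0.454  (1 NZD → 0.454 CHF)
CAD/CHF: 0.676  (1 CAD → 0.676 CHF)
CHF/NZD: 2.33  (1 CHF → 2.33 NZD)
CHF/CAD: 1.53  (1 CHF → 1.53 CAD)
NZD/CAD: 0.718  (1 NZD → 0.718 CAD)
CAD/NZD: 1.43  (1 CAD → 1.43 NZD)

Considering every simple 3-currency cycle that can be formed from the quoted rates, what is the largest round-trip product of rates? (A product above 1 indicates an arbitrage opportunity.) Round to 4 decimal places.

1.1309

CAD→CHF→NZD→CAD: 0.676 × 2.33 × 0.718 = 1.13091
CAD→NZD→CHF→CAD: 1.43 × 0.454 × 1.53 = 0.99331
Maximum is CAD→CHF→NZD→CAD at 1.1309; arbitrage exists.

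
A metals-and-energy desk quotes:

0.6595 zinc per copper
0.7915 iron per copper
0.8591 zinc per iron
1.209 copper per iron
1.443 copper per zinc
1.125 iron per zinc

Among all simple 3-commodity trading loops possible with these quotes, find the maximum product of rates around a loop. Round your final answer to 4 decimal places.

0.9812

iron→zinc→copper→iron: 0.8591 × 1.443 × 0.7915 = 0.98121
iron→copper→zinc→iron: 1.209 × 0.6595 × 1.125 = 0.89700
Maximum is iron→zinc→copper→iron at 0.9812; no arbitrage — every cycle loses value.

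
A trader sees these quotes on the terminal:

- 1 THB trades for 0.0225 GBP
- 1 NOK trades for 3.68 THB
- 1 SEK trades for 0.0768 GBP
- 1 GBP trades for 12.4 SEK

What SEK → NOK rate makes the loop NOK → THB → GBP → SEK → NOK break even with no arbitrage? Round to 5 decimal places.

Known legs of the cycle: 3.68 × 0.0225 × 12.4 = 1.02672
For no arbitrage the full-cycle product must be 1, so the missing rate is 1 / 1.02672 ≈ 0.9739754.

0.97398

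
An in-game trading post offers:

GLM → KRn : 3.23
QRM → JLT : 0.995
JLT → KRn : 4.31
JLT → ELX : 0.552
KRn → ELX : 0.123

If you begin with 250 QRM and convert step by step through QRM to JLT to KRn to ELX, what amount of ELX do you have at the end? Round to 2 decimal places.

131.87

250 QRM × 0.995 = 248.75 JLT
248.75 JLT × 4.31 = 1072.1125 KRn
1072.1125 KRn × 0.123 = 131.8698375 ELX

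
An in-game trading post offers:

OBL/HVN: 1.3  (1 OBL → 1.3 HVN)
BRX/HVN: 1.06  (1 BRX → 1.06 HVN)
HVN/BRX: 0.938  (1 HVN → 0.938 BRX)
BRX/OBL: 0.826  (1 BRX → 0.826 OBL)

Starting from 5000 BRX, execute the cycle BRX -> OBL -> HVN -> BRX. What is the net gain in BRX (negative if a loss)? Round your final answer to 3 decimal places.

5000 BRX × 0.826 = 4130 OBL
4130 OBL × 1.3 = 5369 HVN
5369 HVN × 0.938 = 5036.122 BRX
Net change: 5036.122 − 5000 = 36.122 BRX

36.122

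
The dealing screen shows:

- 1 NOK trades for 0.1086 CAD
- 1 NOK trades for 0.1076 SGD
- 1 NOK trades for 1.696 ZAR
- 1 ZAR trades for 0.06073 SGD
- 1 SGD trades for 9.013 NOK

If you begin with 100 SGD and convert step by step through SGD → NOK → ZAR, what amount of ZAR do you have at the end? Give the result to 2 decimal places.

1528.60

100 SGD × 9.013 = 901.3 NOK
901.3 NOK × 1.696 = 1528.6048 ZAR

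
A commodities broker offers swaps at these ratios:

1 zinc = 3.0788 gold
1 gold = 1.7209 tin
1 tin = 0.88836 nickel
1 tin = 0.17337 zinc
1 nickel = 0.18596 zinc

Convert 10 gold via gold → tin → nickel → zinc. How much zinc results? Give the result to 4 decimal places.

10 gold × 1.7209 = 17.209 tin
17.209 tin × 0.88836 = 15.28778724 nickel
15.28778724 nickel × 0.18596 = 2.8429169151504 zinc

2.8429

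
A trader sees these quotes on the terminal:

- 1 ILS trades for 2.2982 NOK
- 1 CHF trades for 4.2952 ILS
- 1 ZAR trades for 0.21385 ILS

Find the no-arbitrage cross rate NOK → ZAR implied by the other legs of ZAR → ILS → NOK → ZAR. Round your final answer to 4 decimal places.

Known legs of the cycle: 0.21385 × 2.2982 = 0.49147007
For no arbitrage the full-cycle product must be 1, so the missing rate is 1 / 0.49147007 ≈ 2.034712.

2.0347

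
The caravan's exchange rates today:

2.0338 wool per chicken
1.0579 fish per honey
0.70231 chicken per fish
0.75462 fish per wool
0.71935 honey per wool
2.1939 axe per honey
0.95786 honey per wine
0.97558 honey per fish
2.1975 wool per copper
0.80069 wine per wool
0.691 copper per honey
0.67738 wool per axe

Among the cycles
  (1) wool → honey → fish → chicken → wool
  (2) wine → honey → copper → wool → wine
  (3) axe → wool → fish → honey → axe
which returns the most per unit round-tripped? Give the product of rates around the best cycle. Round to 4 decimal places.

(1) 0.71935 × 1.0579 × 0.70231 × 2.0338 = 1.08698
(2) 0.95786 × 0.691 × 2.1975 × 0.80069 = 1.16459
(3) 0.67738 × 0.75462 × 0.97558 × 2.1939 = 1.09406
Highest is cycle (2) at 1.1646 (>1, arbitrage).

1.1646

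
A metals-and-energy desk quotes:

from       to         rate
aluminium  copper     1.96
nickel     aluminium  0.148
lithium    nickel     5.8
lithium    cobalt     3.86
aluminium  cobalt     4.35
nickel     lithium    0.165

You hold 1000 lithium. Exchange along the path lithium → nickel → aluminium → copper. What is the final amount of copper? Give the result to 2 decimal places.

1682.46

1000 lithium × 5.8 = 5800 nickel
5800 nickel × 0.148 = 858.4 aluminium
858.4 aluminium × 1.96 = 1682.464 copper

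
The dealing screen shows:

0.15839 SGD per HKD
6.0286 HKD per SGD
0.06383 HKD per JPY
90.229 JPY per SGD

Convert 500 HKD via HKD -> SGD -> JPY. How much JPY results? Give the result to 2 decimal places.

7145.69

500 HKD × 0.15839 = 79.195 SGD
79.195 SGD × 90.229 = 7145.685655 JPY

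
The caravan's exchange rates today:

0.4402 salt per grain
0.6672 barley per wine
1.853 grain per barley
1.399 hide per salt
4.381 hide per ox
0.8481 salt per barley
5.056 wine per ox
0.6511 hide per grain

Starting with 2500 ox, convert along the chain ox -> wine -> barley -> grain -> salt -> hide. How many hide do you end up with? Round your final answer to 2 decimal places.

2500 ox × 5.056 = 12640 wine
12640 wine × 0.6672 = 8433.408 barley
8433.408 barley × 1.853 = 15627.105024 grain
15627.105024 grain × 0.4402 = 6879.0516315648 salt
6879.0516315648 salt × 1.399 = 9623.7932325591552 hide

9623.79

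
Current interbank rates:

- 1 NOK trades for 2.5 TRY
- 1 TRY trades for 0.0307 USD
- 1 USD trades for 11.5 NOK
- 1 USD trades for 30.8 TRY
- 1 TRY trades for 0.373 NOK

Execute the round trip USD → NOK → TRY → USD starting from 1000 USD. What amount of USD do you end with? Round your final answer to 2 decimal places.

882.63

1000 USD × 11.5 = 11500 NOK
11500 NOK × 2.5 = 28750 TRY
28750 TRY × 0.0307 = 882.625 USD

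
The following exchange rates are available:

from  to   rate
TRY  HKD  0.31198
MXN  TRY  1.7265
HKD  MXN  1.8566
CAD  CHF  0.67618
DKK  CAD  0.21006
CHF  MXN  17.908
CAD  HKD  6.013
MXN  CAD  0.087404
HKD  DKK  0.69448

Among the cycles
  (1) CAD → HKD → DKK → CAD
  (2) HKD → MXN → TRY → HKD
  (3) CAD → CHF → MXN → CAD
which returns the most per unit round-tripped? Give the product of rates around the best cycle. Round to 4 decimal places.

(1) 6.013 × 0.69448 × 0.21006 = 0.87719
(2) 1.8566 × 1.7265 × 0.31198 = 1.00003
(3) 0.67618 × 17.908 × 0.087404 = 1.05838
Highest is cycle (3) at 1.0584 (>1, arbitrage).

1.0584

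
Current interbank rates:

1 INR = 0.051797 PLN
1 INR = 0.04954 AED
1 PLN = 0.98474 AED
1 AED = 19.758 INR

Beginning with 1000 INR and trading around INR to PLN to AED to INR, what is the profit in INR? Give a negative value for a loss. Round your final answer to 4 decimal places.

1000 INR × 0.051797 = 51.797 PLN
51.797 PLN × 0.98474 = 51.00657778 AED
51.00657778 AED × 19.758 = 1007.78796377724 INR
Net change: 1007.78796377724 − 1000 = 7.78796377724 INR

7.7880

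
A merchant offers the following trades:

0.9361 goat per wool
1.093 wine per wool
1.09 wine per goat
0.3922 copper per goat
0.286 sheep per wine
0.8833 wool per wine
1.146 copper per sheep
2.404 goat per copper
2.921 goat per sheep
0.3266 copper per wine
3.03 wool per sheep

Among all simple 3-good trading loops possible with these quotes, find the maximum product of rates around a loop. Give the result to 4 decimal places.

0.9472

wine→sheep→wool→wine: 0.286 × 3.03 × 1.093 = 0.94717
wine→sheep→goat→wine: 0.286 × 2.921 × 1.09 = 0.91059
wine→wool→goat→wine: 0.8833 × 0.9361 × 1.09 = 0.90127
wine→copper→goat→wine: 0.3266 × 2.404 × 1.09 = 0.85581
Maximum is wine→sheep→wool→wine at 0.9472; no arbitrage — every cycle loses value.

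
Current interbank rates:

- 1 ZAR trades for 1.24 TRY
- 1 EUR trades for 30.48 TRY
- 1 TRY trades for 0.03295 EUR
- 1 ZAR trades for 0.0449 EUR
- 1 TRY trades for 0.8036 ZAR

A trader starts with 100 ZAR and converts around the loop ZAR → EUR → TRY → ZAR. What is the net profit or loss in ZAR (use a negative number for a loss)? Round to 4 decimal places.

100 ZAR × 0.0449 = 4.49 EUR
4.49 EUR × 30.48 = 136.8552 TRY
136.8552 TRY × 0.8036 = 109.97683872 ZAR
Net change: 109.97683872 − 100 = 9.97683872 ZAR

9.9768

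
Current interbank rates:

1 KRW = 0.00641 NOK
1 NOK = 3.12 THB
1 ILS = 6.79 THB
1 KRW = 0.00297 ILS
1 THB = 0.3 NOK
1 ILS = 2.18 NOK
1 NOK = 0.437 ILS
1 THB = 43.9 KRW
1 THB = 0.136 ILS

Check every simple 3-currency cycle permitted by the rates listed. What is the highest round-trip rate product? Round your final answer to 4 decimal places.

THB→ILS→NOK→THB: 0.136 × 2.18 × 3.12 = 0.92502
THB→NOK→ILS→THB: 0.3 × 0.437 × 6.79 = 0.89017
THB→KRW→ILS→THB: 43.9 × 0.00297 × 6.79 = 0.88530
THB→KRW→NOK→THB: 43.9 × 0.00641 × 3.12 = 0.87796
Maximum is THB→ILS→NOK→THB at 0.9250; no arbitrage — every cycle loses value.

0.9250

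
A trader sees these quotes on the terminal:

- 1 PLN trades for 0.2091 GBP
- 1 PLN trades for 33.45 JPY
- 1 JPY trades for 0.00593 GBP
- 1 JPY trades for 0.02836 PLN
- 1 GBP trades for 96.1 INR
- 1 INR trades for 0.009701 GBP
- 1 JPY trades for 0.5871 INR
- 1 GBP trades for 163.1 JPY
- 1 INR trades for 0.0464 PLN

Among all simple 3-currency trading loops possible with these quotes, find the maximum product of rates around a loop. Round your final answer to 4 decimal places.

JPY→PLN→GBP→JPY: 0.02836 × 0.2091 × 163.1 = 0.96720
INR→PLN→GBP→INR: 0.0464 × 0.2091 × 96.1 = 0.93239
INR→GBP→JPY→INR: 0.009701 × 163.1 × 0.5871 = 0.92893
INR→PLN→JPY→INR: 0.0464 × 33.45 × 0.5871 = 0.91123
Maximum is JPY→PLN→GBP→JPY at 0.9672; no arbitrage — every cycle loses value.

0.9672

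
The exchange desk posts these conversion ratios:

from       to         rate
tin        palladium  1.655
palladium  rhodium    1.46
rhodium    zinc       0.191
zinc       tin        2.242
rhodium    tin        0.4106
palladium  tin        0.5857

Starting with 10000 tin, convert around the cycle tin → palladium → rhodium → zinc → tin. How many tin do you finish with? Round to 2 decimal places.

10347.13

10000 tin × 1.655 = 16550 palladium
16550 palladium × 1.46 = 24163 rhodium
24163 rhodium × 0.191 = 4615.133 zinc
4615.133 zinc × 2.242 = 10347.128186 tin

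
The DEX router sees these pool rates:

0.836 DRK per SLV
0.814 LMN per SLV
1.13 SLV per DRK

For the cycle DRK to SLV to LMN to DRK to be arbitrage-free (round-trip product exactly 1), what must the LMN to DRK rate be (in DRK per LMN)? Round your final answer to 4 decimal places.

1.0872

Known legs of the cycle: 1.13 × 0.814 = 0.91982
For no arbitrage the full-cycle product must be 1, so the missing rate is 1 / 0.91982 ≈ 1.087169.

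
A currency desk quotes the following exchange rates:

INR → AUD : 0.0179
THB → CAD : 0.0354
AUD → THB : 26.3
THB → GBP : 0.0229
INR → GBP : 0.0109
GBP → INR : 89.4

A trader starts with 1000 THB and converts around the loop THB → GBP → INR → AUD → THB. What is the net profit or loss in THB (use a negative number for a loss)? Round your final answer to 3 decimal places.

-36.211

1000 THB × 0.0229 = 22.9 GBP
22.9 GBP × 89.4 = 2047.26 INR
2047.26 INR × 0.0179 = 36.645954 AUD
36.645954 AUD × 26.3 = 963.7885902 THB
Net change: 963.7885902 − 1000 = -36.2114098 THB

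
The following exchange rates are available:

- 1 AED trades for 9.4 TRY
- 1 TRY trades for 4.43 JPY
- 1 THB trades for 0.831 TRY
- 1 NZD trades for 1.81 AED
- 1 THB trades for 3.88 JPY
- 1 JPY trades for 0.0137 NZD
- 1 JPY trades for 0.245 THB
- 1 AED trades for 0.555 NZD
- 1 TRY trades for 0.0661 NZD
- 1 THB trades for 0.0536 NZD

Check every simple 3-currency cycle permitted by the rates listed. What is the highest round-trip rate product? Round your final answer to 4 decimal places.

AED→TRY→NZD→AED: 9.4 × 0.0661 × 1.81 = 1.12463
TRY→JPY→THB→TRY: 4.43 × 0.245 × 0.831 = 0.90193
Maximum is AED→TRY→NZD→AED at 1.1246; arbitrage exists.

1.1246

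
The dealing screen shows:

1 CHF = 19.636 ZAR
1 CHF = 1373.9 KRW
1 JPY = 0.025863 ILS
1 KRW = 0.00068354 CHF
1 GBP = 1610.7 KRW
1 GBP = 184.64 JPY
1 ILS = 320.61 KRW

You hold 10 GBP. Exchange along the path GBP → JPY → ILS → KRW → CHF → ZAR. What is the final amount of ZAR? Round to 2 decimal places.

10 GBP × 184.64 = 1846.4 JPY
1846.4 JPY × 0.025863 = 47.7534432 ILS
47.7534432 ILS × 320.61 = 15310.231424352 KRW
15310.231424352 KRW × 0.00068354 = 10.46515558780156608 CHF
10.46515558780156608 CHF × 19.636 = 205.49379512207155154688 ZAR

205.49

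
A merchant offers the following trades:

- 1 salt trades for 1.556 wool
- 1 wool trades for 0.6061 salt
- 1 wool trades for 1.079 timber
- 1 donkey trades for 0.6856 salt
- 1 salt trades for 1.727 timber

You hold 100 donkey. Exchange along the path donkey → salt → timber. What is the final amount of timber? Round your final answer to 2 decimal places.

118.40

100 donkey × 0.6856 = 68.56 salt
68.56 salt × 1.727 = 118.40312 timber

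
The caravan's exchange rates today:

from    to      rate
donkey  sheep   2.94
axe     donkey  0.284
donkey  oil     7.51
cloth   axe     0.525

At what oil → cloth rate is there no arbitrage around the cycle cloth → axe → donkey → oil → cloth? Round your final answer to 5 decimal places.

0.89306

Known legs of the cycle: 0.525 × 0.284 × 7.51 = 1.119741
For no arbitrage the full-cycle product must be 1, so the missing rate is 1 / 1.119741 ≈ 0.8930637.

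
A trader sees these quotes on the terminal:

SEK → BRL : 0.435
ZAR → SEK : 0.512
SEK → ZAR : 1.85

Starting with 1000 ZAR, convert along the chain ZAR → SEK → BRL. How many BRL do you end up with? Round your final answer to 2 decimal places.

222.72

1000 ZAR × 0.512 = 512 SEK
512 SEK × 0.435 = 222.72 BRL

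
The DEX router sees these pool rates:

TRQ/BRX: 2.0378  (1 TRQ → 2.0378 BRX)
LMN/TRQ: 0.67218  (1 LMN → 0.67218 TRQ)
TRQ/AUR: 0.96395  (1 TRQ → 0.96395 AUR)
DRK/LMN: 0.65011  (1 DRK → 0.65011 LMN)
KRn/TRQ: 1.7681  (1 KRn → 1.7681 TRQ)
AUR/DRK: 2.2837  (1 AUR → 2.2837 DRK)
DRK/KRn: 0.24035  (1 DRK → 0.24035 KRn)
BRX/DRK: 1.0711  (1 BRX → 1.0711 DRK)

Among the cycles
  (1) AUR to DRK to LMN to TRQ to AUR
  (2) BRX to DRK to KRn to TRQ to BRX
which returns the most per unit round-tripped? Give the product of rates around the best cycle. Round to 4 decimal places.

0.9620

(1) 2.2837 × 0.65011 × 0.67218 × 0.96395 = 0.96198
(2) 1.0711 × 0.24035 × 1.7681 × 2.0378 = 0.92756
Highest is cycle (1) at 0.9620 (≤1, no arbitrage).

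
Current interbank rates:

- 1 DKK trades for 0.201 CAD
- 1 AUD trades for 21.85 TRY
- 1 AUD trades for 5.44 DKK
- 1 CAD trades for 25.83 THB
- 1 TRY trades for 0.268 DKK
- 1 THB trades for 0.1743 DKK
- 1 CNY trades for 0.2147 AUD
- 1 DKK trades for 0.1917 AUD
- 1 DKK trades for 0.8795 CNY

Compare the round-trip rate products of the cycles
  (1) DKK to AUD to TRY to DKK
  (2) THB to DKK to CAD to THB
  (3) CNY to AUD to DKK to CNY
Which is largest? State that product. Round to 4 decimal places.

1.1226

(1) 0.1917 × 21.85 × 0.268 = 1.12256
(2) 0.1743 × 0.201 × 25.83 = 0.90494
(3) 0.2147 × 5.44 × 0.8795 = 1.02723
Highest is cycle (1) at 1.1226 (>1, arbitrage).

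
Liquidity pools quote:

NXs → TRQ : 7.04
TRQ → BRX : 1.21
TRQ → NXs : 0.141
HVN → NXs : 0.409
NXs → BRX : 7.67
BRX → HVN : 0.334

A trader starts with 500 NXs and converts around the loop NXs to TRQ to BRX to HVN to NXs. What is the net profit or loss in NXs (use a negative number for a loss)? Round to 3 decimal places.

81.832

500 NXs × 7.04 = 3520 TRQ
3520 TRQ × 1.21 = 4259.2 BRX
4259.2 BRX × 0.334 = 1422.5728 HVN
1422.5728 HVN × 0.409 = 581.8322752 NXs
Net change: 581.8322752 − 500 = 81.8322752 NXs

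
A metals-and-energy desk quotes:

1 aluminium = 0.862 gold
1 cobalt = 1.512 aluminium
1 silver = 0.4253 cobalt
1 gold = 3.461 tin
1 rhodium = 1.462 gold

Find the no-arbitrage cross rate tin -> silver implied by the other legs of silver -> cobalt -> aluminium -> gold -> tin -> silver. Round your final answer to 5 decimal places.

Known legs of the cycle: 0.4253 × 1.512 × 0.862 × 3.461 = 1.9184745352752
For no arbitrage the full-cycle product must be 1, so the missing rate is 1 / 1.9184745352752 ≈ 0.5212475.

0.52125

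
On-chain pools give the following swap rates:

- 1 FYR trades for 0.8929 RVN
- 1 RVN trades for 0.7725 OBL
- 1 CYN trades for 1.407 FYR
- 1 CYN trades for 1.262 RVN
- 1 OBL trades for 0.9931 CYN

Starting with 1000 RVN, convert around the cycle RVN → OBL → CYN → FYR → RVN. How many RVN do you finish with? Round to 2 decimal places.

963.80

1000 RVN × 0.7725 = 772.5 OBL
772.5 OBL × 0.9931 = 767.16975 CYN
767.16975 CYN × 1.407 = 1079.40783825 FYR
1079.40783825 FYR × 0.8929 = 963.803258773425 RVN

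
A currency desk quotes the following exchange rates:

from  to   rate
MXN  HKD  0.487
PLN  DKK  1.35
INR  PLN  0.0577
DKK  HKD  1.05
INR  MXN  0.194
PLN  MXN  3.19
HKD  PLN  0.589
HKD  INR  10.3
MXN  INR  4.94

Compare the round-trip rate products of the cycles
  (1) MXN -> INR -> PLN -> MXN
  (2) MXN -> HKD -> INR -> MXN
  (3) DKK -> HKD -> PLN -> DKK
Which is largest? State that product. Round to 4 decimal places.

0.9731

(1) 4.94 × 0.0577 × 3.19 = 0.90927
(2) 0.487 × 10.3 × 0.194 = 0.97312
(3) 1.05 × 0.589 × 1.35 = 0.83491
Highest is cycle (2) at 0.9731 (≤1, no arbitrage).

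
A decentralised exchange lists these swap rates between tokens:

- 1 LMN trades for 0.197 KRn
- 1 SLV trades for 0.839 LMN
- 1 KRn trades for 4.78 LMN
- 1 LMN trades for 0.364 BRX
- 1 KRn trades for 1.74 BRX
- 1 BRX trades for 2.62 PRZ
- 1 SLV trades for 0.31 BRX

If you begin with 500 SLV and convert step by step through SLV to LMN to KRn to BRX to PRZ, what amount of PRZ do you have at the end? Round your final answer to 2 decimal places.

500 SLV × 0.839 = 419.5 LMN
419.5 LMN × 0.197 = 82.6415 KRn
82.6415 KRn × 1.74 = 143.79621 BRX
143.79621 BRX × 2.62 = 376.7460702 PRZ

376.75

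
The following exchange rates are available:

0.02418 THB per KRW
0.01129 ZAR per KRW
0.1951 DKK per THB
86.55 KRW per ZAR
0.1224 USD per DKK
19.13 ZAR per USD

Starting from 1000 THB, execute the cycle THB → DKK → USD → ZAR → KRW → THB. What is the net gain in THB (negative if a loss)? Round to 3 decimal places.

1000 THB × 0.1951 = 195.1 DKK
195.1 DKK × 0.1224 = 23.88024 USD
23.88024 USD × 19.13 = 456.8289912 ZAR
456.8289912 ZAR × 86.55 = 39538.54918836 KRW
39538.54918836 KRW × 0.02418 = 956.0421193745448 THB
Net change: 956.0421193745448 − 1000 = -43.9578806254552 THB

-43.958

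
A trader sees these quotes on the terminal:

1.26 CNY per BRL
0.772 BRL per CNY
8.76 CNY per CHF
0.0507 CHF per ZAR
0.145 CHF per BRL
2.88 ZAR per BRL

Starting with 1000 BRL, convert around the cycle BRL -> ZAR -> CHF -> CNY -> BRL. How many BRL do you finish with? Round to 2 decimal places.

987.47

1000 BRL × 2.88 = 2880 ZAR
2880 ZAR × 0.0507 = 146.016 CHF
146.016 CHF × 8.76 = 1279.10016 CNY
1279.10016 CNY × 0.772 = 987.46532352 BRL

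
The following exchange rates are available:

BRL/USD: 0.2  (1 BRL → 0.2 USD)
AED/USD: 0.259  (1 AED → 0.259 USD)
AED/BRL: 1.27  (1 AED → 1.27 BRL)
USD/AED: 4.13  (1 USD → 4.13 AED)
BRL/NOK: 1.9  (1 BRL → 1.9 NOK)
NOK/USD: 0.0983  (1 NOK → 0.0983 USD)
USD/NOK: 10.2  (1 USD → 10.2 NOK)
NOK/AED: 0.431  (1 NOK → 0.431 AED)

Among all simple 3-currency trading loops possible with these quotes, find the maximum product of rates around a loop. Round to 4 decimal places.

NOK→AED→USD→NOK: 0.431 × 0.259 × 10.2 = 1.13862
BRL→USD→AED→BRL: 0.2 × 4.13 × 1.27 = 1.04902
BRL→NOK→AED→BRL: 1.9 × 0.431 × 1.27 = 1.04000
Maximum is NOK→AED→USD→NOK at 1.1386; arbitrage exists.

1.1386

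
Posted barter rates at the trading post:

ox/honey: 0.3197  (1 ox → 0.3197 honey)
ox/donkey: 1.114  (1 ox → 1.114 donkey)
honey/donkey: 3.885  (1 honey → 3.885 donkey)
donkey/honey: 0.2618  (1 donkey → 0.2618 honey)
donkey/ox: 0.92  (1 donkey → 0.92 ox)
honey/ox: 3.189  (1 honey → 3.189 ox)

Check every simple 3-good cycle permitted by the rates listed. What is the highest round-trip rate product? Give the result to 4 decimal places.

1.1427

ox→honey→donkey→ox: 0.3197 × 3.885 × 0.92 = 1.14267
ox→donkey→honey→ox: 1.114 × 0.2618 × 3.189 = 0.93006
Maximum is ox→honey→donkey→ox at 1.1427; arbitrage exists.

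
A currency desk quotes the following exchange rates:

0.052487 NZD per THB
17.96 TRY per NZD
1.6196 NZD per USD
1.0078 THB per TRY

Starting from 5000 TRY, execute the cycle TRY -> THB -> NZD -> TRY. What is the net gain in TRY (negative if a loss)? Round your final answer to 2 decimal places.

5000 TRY × 1.0078 = 5039 THB
5039 THB × 0.052487 = 264.481993 NZD
264.481993 NZD × 17.96 = 4750.09659428 TRY
Net change: 4750.09659428 − 5000 = -249.90340572 TRY

-249.90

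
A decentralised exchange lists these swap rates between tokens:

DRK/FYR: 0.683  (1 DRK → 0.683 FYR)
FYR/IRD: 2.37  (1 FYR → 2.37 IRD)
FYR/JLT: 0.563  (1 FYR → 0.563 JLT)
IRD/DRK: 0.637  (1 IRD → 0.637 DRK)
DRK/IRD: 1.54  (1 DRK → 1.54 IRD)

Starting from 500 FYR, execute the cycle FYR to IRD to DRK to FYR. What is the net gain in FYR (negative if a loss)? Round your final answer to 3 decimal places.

15.559

500 FYR × 2.37 = 1185 IRD
1185 IRD × 0.637 = 754.845 DRK
754.845 DRK × 0.683 = 515.559135 FYR
Net change: 515.559135 − 500 = 15.559135 FYR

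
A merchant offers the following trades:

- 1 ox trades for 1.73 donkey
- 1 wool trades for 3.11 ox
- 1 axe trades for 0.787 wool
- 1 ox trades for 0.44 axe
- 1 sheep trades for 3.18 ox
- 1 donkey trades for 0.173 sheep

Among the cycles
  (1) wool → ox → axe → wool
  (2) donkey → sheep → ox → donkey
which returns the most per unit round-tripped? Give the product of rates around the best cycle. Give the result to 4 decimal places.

1.0769

(1) 3.11 × 0.44 × 0.787 = 1.07693
(2) 0.173 × 3.18 × 1.73 = 0.95174
Highest is cycle (1) at 1.0769 (>1, arbitrage).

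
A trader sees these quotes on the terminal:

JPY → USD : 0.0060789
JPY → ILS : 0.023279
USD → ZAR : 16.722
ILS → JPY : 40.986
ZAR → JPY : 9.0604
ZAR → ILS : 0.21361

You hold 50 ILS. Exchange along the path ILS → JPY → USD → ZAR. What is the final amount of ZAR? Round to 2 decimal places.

208.31

50 ILS × 40.986 = 2049.3 JPY
2049.3 JPY × 0.0060789 = 12.45748977 USD
12.45748977 USD × 16.722 = 208.31414393394 ZAR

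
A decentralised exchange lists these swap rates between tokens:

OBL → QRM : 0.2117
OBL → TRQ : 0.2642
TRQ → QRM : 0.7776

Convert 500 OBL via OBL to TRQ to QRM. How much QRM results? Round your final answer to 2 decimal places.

500 OBL × 0.2642 = 132.1 TRQ
132.1 TRQ × 0.7776 = 102.72096 QRM

102.72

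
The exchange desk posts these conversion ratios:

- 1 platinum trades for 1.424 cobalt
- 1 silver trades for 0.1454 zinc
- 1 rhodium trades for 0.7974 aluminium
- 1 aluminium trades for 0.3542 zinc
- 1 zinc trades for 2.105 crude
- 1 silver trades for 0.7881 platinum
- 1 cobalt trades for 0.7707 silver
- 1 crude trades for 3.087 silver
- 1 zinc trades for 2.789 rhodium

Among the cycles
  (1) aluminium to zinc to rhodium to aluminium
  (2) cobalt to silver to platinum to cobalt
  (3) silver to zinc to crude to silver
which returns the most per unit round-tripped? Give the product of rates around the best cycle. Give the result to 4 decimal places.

(1) 0.3542 × 2.789 × 0.7974 = 0.78772
(2) 0.7707 × 0.7881 × 1.424 = 0.86492
(3) 0.1454 × 2.105 × 3.087 = 0.94483
Highest is cycle (3) at 0.9448 (≤1, no arbitrage).

0.9448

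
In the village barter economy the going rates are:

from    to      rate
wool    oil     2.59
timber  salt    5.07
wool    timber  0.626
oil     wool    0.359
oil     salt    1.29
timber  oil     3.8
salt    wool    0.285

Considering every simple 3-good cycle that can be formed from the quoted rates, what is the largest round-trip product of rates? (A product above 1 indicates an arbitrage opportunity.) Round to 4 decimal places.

wool→oil→salt→wool: 2.59 × 1.29 × 0.285 = 0.95221
timber→salt→wool→timber: 5.07 × 0.285 × 0.626 = 0.90454
timber→oil→wool→timber: 3.8 × 0.359 × 0.626 = 0.85399
Maximum is wool→oil→salt→wool at 0.9522; no arbitrage — every cycle loses value.

0.9522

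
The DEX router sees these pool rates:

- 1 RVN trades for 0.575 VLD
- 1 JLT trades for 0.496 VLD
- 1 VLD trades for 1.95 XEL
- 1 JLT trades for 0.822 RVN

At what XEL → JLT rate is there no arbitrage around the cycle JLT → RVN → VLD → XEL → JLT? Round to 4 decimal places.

1.0850

Known legs of the cycle: 0.822 × 0.575 × 1.95 = 0.9216675
For no arbitrage the full-cycle product must be 1, so the missing rate is 1 / 0.9216675 ≈ 1.084990.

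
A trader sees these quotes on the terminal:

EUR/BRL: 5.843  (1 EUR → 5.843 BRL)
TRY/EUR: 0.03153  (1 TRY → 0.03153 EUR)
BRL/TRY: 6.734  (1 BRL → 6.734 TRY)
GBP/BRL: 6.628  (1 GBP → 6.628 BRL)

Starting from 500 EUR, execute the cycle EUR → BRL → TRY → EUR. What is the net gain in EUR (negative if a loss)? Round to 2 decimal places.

120.30

500 EUR × 5.843 = 2921.5 BRL
2921.5 BRL × 6.734 = 19673.381 TRY
19673.381 TRY × 0.03153 = 620.30170293 EUR
Net change: 620.30170293 − 500 = 120.30170293 EUR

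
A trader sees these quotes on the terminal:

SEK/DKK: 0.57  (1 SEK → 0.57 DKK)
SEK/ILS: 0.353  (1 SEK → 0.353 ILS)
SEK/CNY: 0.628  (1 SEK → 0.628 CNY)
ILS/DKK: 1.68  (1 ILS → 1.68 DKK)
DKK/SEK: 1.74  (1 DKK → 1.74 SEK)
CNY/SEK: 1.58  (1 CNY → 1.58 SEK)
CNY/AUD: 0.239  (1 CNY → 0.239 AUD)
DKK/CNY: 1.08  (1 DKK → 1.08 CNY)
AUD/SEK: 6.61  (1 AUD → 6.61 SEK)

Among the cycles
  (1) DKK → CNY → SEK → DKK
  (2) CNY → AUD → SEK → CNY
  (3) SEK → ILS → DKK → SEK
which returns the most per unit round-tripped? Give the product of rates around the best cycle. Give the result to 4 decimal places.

1.0319

(1) 1.08 × 1.58 × 0.57 = 0.97265
(2) 0.239 × 6.61 × 0.628 = 0.99211
(3) 0.353 × 1.68 × 1.74 = 1.03189
Highest is cycle (3) at 1.0319 (>1, arbitrage).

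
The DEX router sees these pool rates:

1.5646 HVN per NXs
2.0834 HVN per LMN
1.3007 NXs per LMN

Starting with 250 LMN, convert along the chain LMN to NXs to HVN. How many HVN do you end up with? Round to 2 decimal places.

250 LMN × 1.3007 = 325.175 NXs
325.175 NXs × 1.5646 = 508.768805 HVN

508.77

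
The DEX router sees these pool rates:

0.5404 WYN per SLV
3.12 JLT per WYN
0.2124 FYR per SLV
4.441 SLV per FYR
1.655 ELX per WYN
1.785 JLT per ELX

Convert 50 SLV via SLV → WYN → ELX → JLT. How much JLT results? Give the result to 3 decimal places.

79.822

50 SLV × 0.5404 = 27.02 WYN
27.02 WYN × 1.655 = 44.7181 ELX
44.7181 ELX × 1.785 = 79.8218085 JLT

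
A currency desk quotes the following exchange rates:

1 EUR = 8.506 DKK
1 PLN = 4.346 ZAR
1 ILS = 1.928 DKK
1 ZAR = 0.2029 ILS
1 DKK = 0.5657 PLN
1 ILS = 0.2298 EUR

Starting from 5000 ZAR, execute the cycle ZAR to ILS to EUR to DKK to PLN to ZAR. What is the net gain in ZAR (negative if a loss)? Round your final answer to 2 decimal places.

-124.68

5000 ZAR × 0.2029 = 1014.5 ILS
1014.5 ILS × 0.2298 = 233.1321 EUR
233.1321 EUR × 8.506 = 1983.0216426 DKK
1983.0216426 DKK × 0.5657 = 1121.79534321882 PLN
1121.79534321882 PLN × 4.346 = 4875.32256162899172 ZAR
Net change: 4875.32256162899172 − 5000 = -124.67743837100828 ZAR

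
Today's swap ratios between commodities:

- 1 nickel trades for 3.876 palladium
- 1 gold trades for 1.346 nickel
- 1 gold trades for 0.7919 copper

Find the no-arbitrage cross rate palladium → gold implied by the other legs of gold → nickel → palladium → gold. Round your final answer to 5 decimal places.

Known legs of the cycle: 1.346 × 3.876 = 5.217096
For no arbitrage the full-cycle product must be 1, so the missing rate is 1 / 5.217096 ≈ 0.1916775.

0.19168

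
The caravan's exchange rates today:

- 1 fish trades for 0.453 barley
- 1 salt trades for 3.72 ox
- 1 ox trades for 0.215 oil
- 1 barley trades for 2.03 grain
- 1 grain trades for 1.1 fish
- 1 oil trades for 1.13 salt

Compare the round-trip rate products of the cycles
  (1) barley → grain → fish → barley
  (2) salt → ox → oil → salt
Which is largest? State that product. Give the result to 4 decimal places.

(1) 2.03 × 1.1 × 0.453 = 1.01155
(2) 3.72 × 0.215 × 1.13 = 0.90377
Highest is cycle (1) at 1.0115 (>1, arbitrage).

1.0115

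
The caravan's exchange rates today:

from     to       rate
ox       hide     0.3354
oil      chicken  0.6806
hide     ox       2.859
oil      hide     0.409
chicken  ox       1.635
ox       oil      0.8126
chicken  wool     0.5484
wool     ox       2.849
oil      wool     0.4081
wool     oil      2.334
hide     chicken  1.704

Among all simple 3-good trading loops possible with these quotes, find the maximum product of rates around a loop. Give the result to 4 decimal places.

ox→oil→hide→ox: 0.8126 × 0.409 × 2.859 = 0.95020
ox→oil→wool→ox: 0.8126 × 0.4081 × 2.849 = 0.94479
ox→hide→chicken→ox: 0.3354 × 1.704 × 1.635 = 0.93444
ox→oil→chicken→ox: 0.8126 × 0.6806 × 1.635 = 0.90425
oil→chicken→wool→oil: 0.6806 × 0.5484 × 2.334 = 0.87114
Maximum is ox→oil→hide→ox at 0.9502; no arbitrage — every cycle loses value.

0.9502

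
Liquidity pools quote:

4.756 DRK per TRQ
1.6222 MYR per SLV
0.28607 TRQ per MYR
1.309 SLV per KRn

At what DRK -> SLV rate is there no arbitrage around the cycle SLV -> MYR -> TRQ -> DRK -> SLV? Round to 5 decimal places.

Known legs of the cycle: 1.6222 × 0.28607 × 4.756 = 2.207082458024
For no arbitrage the full-cycle product must be 1, so the missing rate is 1 / 2.207082458024 ≈ 0.4530868.

0.45309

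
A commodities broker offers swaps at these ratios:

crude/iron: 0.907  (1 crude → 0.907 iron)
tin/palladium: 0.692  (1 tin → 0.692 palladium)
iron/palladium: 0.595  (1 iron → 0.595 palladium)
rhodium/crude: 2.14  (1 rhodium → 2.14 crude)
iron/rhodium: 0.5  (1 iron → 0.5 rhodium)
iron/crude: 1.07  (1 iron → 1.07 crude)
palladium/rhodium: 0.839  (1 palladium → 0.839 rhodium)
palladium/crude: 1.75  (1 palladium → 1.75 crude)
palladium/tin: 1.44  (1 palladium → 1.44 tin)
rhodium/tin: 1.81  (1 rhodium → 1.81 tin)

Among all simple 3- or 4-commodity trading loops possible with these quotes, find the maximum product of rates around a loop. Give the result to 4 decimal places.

palladium→rhodium→tin→palladium: 0.839 × 1.81 × 0.692 = 1.05086
crude→iron→rhodium→crude: 0.907 × 0.5 × 2.14 = 0.97049
crude→iron→palladium→rhodium→crude: 0.907 × 0.595 × 0.839 × 2.14 = 0.96895
crude→iron→palladium→crude: 0.907 × 0.595 × 1.75 = 0.94441
Maximum is palladium→rhodium→tin→palladium at 1.0509; arbitrage exists.

1.0509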